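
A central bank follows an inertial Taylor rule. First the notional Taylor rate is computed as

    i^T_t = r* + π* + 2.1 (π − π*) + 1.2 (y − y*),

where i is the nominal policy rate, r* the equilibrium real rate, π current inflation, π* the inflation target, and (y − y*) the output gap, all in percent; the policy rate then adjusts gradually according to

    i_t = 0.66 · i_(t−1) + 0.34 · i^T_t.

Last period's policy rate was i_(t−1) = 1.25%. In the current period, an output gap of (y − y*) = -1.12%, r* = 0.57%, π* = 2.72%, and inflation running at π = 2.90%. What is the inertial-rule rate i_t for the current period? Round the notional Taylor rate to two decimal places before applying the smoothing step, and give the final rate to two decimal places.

1.61%

i^T_t = 0.57 + 2.72 + 2.1 × (2.90 − 2.72) + 1.2 × (-1.12)
   = 0.57 + 2.72 + 0.378 − 1.344 = 2.32
i_t = 0.66 × 1.25 + 0.34 × 2.32 = 0.825 + 0.7888 = 1.61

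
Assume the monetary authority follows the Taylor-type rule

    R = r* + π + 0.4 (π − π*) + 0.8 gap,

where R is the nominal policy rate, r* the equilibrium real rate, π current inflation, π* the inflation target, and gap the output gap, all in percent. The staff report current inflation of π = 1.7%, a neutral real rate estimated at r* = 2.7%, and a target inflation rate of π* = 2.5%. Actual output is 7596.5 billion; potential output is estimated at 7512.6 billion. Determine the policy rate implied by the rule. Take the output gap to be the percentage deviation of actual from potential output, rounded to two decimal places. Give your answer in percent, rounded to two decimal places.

4.98%

Output gap = 100 × (7596.5 − 7512.6) / 7512.6 = 1.12%.
R = 2.70 + 1.70 + 0.4 × (1.70 − 2.50) + 0.8 × 1.12
   = 2.70 + 1.7 − 0.32 + 0.896 = 4.98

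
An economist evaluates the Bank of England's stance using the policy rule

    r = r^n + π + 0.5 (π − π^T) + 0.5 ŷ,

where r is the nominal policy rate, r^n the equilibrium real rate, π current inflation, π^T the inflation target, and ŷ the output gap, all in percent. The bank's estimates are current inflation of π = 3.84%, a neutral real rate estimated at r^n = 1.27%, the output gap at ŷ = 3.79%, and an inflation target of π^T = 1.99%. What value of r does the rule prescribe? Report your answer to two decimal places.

r = 1.27 + 3.84 + 0.5 × (3.84 − 1.99) + 0.5 × 3.79
   = 1.27 + 3.84 + 0.925 + 1.895 = 7.93

7.93%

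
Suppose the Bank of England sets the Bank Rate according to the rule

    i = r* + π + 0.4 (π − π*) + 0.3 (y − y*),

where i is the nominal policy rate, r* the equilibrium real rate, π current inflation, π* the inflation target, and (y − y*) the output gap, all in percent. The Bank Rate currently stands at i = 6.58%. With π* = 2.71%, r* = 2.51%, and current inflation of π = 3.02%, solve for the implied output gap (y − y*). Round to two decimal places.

0.3 (y − y*) = 6.58 − 2.51 − 3.02 − 0.4 × (3.02 − 2.71) = 0.926
(y − y*) = 0.926 / 0.3 = 3.09

3.09%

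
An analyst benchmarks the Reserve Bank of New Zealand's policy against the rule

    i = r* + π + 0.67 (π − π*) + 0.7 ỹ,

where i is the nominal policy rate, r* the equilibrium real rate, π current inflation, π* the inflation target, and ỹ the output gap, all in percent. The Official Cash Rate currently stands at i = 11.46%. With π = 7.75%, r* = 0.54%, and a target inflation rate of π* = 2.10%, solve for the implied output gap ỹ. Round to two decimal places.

-0.88%

0.7 ỹ = 11.46 − 0.54 − 7.75 − 0.67 × (7.75 − 2.10) = -0.6155
ỹ = -0.6155 / 0.7 = -0.88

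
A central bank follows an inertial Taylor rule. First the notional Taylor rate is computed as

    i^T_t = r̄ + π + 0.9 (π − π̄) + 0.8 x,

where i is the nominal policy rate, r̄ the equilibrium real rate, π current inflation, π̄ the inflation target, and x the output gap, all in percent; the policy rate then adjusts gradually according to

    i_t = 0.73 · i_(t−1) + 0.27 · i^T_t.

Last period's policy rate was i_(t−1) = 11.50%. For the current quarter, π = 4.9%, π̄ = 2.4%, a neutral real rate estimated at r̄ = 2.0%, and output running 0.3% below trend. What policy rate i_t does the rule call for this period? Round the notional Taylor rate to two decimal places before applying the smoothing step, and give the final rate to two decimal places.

10.80%

Output 0.3% below potential → x = -0.3.
i^T_t = 2.0 + 4.9 + 0.9 × (4.9 − 2.4) + 0.8 × (-0.3)
   = 2.0 + 4.9 + 2.25 − 0.24 = 8.91
i_t = 0.73 × 11.50 + 0.27 × 8.91 = 8.395 + 2.4057 = 10.80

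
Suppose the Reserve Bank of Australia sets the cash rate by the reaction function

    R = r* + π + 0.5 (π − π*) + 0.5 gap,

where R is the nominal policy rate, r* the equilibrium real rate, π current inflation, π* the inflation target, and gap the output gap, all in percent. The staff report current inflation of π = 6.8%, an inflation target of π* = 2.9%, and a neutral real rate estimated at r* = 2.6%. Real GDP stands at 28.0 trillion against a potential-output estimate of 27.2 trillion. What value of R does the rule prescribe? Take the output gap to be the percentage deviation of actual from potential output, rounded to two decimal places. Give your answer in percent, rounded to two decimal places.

Output gap = 100 × (28.0 − 27.2) / 27.2 = 2.94%.
R = 2.60 + 6.80 + 0.5 × (6.80 − 2.90) + 0.5 × 2.94
   = 2.60 + 6.8 + 1.95 + 1.47 = 12.82

12.82%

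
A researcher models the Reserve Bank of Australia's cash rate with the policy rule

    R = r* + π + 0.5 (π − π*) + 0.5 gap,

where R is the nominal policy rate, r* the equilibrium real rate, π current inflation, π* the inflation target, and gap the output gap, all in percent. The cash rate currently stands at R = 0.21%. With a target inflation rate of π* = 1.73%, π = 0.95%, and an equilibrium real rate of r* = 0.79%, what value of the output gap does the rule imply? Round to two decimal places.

0.5 gap = 0.21 − 0.79 − 0.95 − 0.5 × (0.95 − 1.73) = -1.14
gap = -1.14 / 0.5 = -2.28

-2.28%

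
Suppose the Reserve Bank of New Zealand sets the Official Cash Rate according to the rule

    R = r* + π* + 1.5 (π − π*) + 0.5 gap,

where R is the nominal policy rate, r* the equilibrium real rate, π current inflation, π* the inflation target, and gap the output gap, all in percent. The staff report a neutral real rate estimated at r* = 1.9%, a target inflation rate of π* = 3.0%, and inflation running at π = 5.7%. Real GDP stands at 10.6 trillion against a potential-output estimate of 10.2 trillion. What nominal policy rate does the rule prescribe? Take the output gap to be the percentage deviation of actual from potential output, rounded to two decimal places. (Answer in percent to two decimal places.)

10.91%

Output gap = 100 × (10.6 − 10.2) / 10.2 = 3.92%.
R = 1.90 + 3.00 + 1.5 × (5.70 − 3.00) + 0.5 × 3.92
   = 1.90 + 3 + 4.05 + 1.96 = 10.91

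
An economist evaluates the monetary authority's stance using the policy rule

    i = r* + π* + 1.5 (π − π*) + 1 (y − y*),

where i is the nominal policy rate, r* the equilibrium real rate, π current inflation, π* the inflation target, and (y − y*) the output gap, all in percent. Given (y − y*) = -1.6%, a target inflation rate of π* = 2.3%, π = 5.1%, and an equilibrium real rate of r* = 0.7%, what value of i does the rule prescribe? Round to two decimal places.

5.60%

i = 0.7 + 2.3 + 1.5 × (5.1 − 2.3) + 1 × (-1.6)
   = 0.7 + 2.3 + 4.2 − 1.6 = 5.60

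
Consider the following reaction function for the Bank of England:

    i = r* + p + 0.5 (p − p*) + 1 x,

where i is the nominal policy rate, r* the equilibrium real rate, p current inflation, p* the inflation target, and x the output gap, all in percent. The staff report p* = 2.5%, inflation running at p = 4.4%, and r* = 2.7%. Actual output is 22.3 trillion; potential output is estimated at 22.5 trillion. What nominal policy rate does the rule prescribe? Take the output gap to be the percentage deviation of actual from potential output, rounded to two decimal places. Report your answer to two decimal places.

Output gap = 100 × (22.3 − 22.5) / 22.5 = -0.89%.
i = 2.70 + 4.40 + 0.5 × (4.40 − 2.50) + 1 × (-0.89)
   = 2.70 + 4.4 + 0.95 − 0.89 = 7.16

7.16%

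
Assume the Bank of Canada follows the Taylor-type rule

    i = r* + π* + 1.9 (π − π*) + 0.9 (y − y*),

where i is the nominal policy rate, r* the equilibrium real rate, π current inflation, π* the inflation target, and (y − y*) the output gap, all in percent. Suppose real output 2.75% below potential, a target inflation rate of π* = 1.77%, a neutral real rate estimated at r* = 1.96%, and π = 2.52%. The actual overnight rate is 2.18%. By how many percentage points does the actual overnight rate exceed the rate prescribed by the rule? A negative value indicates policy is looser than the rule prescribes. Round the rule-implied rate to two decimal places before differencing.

Output 2.75% below potential → (y − y*) = -2.75.
i = 1.96 + 1.77 + 1.9 × (2.52 − 1.77) + 0.9 × (-2.75)
   = 1.96 + 1.77 + 1.425 − 2.475 = 2.68
Deviation = 2.18 − 2.68 = -0.50 pp.

-0.50 pp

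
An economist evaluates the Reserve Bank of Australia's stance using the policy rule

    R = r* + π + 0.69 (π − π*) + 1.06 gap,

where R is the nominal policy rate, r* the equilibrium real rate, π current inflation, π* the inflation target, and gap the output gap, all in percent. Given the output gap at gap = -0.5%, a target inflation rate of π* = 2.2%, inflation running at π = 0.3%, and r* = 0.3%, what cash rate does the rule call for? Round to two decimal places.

R = 0.3 + 0.3 + 0.69 × (0.3 − 2.2) + 1.06 × (-0.5)
   = 0.3 + 0.3 − 1.311 − 0.53 = -1.24

-1.24%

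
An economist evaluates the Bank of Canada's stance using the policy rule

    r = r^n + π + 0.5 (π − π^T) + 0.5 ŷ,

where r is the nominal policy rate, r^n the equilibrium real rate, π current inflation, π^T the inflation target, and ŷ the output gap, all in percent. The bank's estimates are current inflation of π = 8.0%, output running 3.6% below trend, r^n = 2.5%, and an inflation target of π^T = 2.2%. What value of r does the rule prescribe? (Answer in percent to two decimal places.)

Output 3.6% below potential → ŷ = -3.6.
r = 2.5 + 8.0 + 0.5 × (8.0 − 2.2) + 0.5 × (-3.6)
   = 2.5 + 8 + 2.9 − 1.8 = 11.60

11.60%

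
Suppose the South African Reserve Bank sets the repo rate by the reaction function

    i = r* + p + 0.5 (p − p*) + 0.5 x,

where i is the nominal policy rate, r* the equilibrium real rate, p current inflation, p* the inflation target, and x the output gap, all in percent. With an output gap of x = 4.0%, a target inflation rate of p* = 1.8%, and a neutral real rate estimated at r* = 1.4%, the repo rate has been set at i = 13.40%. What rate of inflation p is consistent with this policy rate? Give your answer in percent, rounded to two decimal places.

7.27%

Collecting p: i = r* + (1 + 0.5) p − 0.5 p* + 0.5 x
1.5 p = 13.40 − 1.4 + 0.5 × 1.8 − 0.5 × 4.0 = 10.9
p = 10.9 / 1.5 = 7.27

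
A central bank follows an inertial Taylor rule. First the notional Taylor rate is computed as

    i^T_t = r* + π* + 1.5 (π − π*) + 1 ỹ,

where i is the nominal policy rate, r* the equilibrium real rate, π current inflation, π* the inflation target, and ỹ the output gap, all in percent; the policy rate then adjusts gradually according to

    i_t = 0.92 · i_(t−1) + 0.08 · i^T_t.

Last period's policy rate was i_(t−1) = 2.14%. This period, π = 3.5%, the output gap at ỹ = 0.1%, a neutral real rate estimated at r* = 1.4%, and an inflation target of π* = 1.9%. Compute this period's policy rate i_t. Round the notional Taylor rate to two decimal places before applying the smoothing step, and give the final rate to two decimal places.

i^T_t = 1.4 + 1.9 + 1.5 × (3.5 − 1.9) + 1 × 0.1
   = 1.4 + 1.9 + 2.4 + 0.1 = 5.80
i_t = 0.92 × 2.14 + 0.08 × 5.80 = 1.9688 + 0.464 = 2.43

2.43%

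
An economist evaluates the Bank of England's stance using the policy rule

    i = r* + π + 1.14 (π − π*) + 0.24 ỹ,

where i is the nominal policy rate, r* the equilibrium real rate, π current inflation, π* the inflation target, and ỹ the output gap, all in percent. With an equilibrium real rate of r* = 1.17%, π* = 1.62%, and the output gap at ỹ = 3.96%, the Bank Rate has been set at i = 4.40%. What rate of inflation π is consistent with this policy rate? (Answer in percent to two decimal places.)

1.93%

Collecting π: i = r* + (1 + 1.14) π − 1.14 π* + 0.24 ỹ
2.14 π = 4.40 − 1.17 + 1.14 × 1.62 − 0.24 × 3.96 = 4.1264
π = 4.1264 / 2.14 = 1.93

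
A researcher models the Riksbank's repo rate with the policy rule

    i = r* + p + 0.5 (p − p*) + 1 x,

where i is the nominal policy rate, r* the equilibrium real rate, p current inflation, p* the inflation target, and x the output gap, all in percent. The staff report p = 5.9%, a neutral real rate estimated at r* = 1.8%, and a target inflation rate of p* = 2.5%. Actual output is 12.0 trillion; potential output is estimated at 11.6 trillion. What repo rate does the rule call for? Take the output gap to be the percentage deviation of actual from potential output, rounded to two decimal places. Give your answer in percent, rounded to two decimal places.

Output gap = 100 × (12.0 − 11.6) / 11.6 = 3.45%.
i = 1.80 + 5.90 + 0.5 × (5.90 − 2.50) + 1 × 3.45
   = 1.80 + 5.9 + 1.7 + 3.45 = 12.85

12.85%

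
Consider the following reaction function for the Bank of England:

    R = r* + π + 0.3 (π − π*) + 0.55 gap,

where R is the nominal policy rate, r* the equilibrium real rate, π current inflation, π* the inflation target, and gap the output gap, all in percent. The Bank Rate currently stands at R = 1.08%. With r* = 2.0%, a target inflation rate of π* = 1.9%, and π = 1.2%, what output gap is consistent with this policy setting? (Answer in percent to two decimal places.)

-3.47%

0.55 gap = 1.08 − 2.0 − 1.2 − 0.3 × (1.2 − 1.9) = -1.91
gap = -1.91 / 0.55 = -3.47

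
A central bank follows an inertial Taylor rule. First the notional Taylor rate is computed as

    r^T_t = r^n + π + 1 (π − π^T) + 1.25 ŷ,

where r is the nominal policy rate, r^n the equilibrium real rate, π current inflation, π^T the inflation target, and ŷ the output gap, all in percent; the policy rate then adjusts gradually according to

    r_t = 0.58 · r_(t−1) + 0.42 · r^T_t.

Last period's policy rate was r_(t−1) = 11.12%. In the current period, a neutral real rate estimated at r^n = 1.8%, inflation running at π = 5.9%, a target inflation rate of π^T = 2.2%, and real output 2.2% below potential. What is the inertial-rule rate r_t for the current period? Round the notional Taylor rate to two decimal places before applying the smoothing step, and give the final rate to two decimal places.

10.08%

Output 2.2% below potential → ŷ = -2.2.
r^T_t = 1.8 + 5.9 + 1 × (5.9 − 2.2) + 1.25 × (-2.2)
   = 1.8 + 5.9 + 3.7 − 2.75 = 8.65
r_t = 0.58 × 11.12 + 0.42 × 8.65 = 6.4496 + 3.633 = 10.08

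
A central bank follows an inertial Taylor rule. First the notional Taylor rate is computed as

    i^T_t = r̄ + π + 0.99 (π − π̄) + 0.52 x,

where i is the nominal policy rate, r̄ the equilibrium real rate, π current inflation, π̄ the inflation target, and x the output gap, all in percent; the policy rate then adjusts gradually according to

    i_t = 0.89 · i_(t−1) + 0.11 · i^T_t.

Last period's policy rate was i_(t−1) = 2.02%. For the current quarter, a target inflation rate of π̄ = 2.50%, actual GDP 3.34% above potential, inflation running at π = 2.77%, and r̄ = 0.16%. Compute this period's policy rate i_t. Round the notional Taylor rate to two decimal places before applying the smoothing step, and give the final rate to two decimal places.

Output 3.34% above potential → x = 3.34.
i^T_t = 0.16 + 2.77 + 0.99 × (2.77 − 2.50) + 0.52 × 3.34
   = 0.16 + 2.77 + 0.2673 + 1.7368 = 4.93
i_t = 0.89 × 2.02 + 0.11 × 4.93 = 1.7978 + 0.5423 = 2.34

2.34%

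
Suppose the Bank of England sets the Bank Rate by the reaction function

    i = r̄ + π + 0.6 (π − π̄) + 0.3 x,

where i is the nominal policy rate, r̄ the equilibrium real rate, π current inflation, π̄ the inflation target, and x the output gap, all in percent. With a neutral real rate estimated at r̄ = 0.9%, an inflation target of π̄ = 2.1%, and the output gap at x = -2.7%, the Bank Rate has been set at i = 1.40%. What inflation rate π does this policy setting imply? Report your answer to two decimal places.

1.61%

Collecting π: i = r̄ + (1 + 0.6) π − 0.6 π̄ + 0.3 x
1.6 π = 1.40 − 0.9 + 0.6 × 2.1 − 0.3 × (-2.7) = 2.57
π = 2.57 / 1.6 = 1.61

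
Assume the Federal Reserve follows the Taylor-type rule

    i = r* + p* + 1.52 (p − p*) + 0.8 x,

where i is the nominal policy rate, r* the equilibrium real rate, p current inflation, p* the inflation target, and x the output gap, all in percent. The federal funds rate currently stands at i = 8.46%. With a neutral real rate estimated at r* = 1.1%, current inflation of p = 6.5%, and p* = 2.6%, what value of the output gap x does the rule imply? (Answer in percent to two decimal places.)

0.8 x = 8.46 − 1.1 − 2.6 − 1.52 × (6.5 − 2.6) = -1.168
x = -1.168 / 0.8 = -1.46

-1.46%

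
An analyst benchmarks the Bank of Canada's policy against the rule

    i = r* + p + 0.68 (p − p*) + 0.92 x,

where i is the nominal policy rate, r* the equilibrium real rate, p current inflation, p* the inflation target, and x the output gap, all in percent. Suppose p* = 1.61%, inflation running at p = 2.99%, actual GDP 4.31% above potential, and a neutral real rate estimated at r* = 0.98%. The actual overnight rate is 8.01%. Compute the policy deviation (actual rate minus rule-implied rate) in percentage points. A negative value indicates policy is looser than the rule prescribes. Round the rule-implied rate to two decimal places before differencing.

-0.86 pp

Output 4.31% above potential → x = 4.31.
i = 0.98 + 2.99 + 0.68 × (2.99 − 1.61) + 0.92 × 4.31
   = 0.98 + 2.99 + 0.9384 + 3.9652 = 8.87
Deviation = 8.01 − 8.87 = -0.86 pp.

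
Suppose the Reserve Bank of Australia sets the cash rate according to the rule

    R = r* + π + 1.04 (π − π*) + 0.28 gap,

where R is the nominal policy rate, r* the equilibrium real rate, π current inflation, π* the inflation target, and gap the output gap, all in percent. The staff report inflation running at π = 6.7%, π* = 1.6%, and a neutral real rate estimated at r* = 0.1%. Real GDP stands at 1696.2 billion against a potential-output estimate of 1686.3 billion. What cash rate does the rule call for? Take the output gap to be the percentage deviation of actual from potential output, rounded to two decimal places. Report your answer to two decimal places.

12.27%

Output gap = 100 × (1696.2 − 1686.3) / 1686.3 = 0.59%.
R = 0.10 + 6.70 + 1.04 × (6.70 − 1.60) + 0.28 × 0.59
   = 0.10 + 6.7 + 5.304 + 0.1652 = 12.27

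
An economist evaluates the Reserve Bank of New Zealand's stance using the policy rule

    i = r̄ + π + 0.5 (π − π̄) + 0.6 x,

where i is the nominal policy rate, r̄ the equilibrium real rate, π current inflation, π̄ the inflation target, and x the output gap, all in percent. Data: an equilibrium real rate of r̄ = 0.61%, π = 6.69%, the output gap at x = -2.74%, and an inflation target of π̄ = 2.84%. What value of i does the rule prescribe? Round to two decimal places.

7.58%

i = 0.61 + 6.69 + 0.5 × (6.69 − 2.84) + 0.6 × (-2.74)
   = 0.61 + 6.69 + 1.925 − 1.644 = 7.58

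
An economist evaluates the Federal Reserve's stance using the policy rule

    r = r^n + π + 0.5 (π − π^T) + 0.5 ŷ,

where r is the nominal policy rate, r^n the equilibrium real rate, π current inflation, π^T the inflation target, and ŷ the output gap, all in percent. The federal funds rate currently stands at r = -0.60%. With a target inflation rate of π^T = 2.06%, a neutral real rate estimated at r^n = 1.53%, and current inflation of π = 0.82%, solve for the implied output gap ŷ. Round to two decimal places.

0.5 ŷ = -0.60 − 1.53 − 0.82 − 0.5 × (0.82 − 2.06) = -2.33
ŷ = -2.33 / 0.5 = -4.66

-4.66%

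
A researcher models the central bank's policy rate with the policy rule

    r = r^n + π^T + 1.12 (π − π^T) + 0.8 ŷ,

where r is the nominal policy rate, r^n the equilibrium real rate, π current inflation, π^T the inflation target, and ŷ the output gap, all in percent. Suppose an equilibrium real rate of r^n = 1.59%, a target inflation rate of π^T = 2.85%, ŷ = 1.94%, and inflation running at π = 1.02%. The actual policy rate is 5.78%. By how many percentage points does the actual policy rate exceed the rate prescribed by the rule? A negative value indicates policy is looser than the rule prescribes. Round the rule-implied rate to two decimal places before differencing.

r = 1.59 + 2.85 + 1.12 × (1.02 − 2.85) + 0.8 × 1.94
   = 1.59 + 2.85 − 2.0496 + 1.552 = 3.94
Deviation = 5.78 − 3.94 = 1.84 pp.

1.84 pp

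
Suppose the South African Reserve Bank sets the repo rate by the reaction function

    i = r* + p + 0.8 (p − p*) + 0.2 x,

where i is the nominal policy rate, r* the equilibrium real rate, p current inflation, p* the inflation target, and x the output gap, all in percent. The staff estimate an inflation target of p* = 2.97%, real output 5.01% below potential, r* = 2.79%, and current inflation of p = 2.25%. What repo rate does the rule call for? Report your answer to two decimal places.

Output 5.01% below potential → x = -5.01.
i = 2.79 + 2.25 + 0.8 × (2.25 − 2.97) + 0.2 × (-5.01)
   = 2.79 + 2.25 − 0.576 − 1.002 = 3.46

3.46%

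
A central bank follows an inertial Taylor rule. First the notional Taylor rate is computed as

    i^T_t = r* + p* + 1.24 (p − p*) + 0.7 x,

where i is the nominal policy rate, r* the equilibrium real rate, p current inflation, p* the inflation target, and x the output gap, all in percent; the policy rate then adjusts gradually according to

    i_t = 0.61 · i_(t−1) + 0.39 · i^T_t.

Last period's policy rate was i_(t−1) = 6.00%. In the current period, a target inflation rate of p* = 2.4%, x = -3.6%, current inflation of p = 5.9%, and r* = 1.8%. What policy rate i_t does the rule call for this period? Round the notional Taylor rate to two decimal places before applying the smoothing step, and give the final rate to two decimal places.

i^T_t = 1.8 + 2.4 + 1.24 × (5.9 − 2.4) + 0.7 × (-3.6)
   = 1.8 + 2.4 + 4.34 − 2.52 = 6.02
i_t = 0.61 × 6.00 + 0.39 × 6.02 = 3.66 + 2.3478 = 6.01

6.01%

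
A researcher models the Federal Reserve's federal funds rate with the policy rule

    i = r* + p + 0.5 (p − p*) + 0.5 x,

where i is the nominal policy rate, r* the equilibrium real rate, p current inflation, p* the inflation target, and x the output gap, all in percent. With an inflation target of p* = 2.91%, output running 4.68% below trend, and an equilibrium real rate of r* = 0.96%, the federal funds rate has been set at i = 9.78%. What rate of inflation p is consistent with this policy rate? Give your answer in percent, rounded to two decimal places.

Output 4.68% below potential → x = -4.68.
Collecting p: i = r* + (1 + 0.5) p − 0.5 p* + 0.5 x
1.5 p = 9.78 − 0.96 + 0.5 × 2.91 − 0.5 × (-4.68) = 12.615
p = 12.615 / 1.5 = 8.41

8.41%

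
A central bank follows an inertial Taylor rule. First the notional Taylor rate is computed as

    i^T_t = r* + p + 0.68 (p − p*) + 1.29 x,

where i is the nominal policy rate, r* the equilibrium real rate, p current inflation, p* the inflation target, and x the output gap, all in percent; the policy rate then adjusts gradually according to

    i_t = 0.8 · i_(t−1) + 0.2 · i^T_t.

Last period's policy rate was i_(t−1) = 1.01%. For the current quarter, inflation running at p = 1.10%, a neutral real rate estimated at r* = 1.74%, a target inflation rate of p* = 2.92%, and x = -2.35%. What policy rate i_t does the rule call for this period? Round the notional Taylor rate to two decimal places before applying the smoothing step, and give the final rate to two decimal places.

0.52%

i^T_t = 1.74 + 1.10 + 0.68 × (1.10 − 2.92) + 1.29 × (-2.35)
   = 1.74 + 1.1 − 1.2376 − 3.0315 = -1.43
i_t = 0.8 × 1.01 + 0.2 × (-1.43) = 0.808 − 0.286 = 0.52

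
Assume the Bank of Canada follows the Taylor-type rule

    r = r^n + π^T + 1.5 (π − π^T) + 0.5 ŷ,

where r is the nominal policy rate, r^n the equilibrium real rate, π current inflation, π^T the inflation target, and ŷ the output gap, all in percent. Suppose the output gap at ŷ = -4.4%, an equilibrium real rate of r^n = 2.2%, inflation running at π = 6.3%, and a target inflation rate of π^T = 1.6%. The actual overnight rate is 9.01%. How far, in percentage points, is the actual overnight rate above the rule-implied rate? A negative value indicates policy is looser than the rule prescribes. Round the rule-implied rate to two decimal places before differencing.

0.36 pp

r = 2.2 + 1.6 + 1.5 × (6.3 − 1.6) + 0.5 × (-4.4)
   = 2.2 + 1.6 + 7.05 − 2.2 = 8.65
Deviation = 9.01 − 8.65 = 0.36 pp.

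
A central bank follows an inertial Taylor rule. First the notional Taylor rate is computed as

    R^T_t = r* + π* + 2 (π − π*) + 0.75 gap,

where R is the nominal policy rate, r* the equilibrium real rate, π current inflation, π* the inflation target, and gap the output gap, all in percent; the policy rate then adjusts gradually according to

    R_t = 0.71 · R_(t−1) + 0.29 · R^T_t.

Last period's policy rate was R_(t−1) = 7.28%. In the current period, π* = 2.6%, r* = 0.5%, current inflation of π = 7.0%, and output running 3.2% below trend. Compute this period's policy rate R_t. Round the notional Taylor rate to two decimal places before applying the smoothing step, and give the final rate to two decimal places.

7.92%

Output 3.2% below potential → gap = -3.2.
R^T_t = 0.5 + 2.6 + 2 × (7.0 − 2.6) + 0.75 × (-3.2)
   = 0.5 + 2.6 + 8.8 − 2.4 = 9.50
R_t = 0.71 × 7.28 + 0.29 × 9.50 = 5.1688 + 2.755 = 7.92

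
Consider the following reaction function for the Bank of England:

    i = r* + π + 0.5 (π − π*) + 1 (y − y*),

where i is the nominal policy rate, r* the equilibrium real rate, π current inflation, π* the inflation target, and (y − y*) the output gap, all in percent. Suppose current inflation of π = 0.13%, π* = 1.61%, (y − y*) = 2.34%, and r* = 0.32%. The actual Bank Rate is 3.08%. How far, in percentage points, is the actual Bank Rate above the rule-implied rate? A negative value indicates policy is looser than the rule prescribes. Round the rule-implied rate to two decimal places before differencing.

1.03 pp

i = 0.32 + 0.13 + 0.5 × (0.13 − 1.61) + 1 × 2.34
   = 0.32 + 0.13 − 0.74 + 2.34 = 2.05
Deviation = 3.08 − 2.05 = 1.03 pp.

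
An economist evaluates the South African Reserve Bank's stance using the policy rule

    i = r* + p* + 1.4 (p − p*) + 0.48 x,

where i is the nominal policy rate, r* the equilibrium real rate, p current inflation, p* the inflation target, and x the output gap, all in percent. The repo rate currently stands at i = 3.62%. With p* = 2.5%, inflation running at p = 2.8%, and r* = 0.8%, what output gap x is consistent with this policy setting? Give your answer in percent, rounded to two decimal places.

-0.21%

0.48 x = 3.62 − 0.8 − 2.5 − 1.4 × (2.8 − 2.5) = -0.1
x = -0.1 / 0.48 = -0.21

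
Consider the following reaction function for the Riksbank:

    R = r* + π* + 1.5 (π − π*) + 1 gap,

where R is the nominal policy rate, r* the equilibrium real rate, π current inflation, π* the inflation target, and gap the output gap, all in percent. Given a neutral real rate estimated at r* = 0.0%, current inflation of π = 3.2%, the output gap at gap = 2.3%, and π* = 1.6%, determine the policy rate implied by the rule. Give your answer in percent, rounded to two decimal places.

R = 0.0 + 1.6 + 1.5 × (3.2 − 1.6) + 1 × 2.3
   = 0.0 + 1.6 + 2.4 + 2.3 = 6.30

6.30%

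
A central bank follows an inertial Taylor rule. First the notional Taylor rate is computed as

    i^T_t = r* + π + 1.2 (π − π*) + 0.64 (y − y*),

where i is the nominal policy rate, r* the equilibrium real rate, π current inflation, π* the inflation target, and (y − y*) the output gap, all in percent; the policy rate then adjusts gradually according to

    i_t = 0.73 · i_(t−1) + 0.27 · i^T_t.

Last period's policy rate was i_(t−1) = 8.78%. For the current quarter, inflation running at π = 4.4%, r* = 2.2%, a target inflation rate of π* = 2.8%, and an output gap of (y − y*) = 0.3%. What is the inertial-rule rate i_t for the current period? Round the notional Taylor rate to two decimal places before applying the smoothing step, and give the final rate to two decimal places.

i^T_t = 2.2 + 4.4 + 1.2 × (4.4 − 2.8) + 0.64 × 0.3
   = 2.2 + 4.4 + 1.92 + 0.192 = 8.71
i_t = 0.73 × 8.78 + 0.27 × 8.71 = 6.4094 + 2.3517 = 8.76

8.76%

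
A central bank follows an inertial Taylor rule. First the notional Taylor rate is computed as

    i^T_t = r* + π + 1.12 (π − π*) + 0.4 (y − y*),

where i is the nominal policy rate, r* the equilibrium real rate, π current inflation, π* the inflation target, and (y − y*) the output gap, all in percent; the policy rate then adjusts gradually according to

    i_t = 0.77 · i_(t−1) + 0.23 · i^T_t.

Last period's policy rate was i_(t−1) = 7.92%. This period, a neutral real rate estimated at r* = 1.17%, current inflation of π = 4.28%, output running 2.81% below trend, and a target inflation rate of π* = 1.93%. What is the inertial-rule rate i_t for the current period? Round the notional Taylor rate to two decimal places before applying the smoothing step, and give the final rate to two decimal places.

7.70%

Output 2.81% below potential → (y − y*) = -2.81.
i^T_t = 1.17 + 4.28 + 1.12 × (4.28 − 1.93) + 0.4 × (-2.81)
   = 1.17 + 4.28 + 2.632 − 1.124 = 6.96
i_t = 0.77 × 7.92 + 0.23 × 6.96 = 6.0984 + 1.6008 = 7.70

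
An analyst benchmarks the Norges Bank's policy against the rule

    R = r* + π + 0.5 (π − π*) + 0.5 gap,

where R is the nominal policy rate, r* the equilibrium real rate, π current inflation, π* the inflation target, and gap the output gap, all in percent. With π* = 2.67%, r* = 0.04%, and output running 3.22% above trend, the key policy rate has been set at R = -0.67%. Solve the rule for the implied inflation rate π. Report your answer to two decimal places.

-0.66%

Output 3.22% above potential → gap = 3.22.
Collecting π: R = r* + (1 + 0.5) π − 0.5 π* + 0.5 gap
1.5 π = -0.67 − 0.04 + 0.5 × 2.67 − 0.5 × 3.22 = -0.985
π = -0.985 / 1.5 = -0.66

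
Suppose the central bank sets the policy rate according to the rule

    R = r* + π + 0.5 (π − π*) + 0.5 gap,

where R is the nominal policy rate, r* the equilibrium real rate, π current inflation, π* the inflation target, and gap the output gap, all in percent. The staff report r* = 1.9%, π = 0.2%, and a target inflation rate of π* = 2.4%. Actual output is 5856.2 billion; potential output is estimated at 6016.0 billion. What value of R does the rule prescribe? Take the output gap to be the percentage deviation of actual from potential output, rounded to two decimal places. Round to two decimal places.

-0.33%

Output gap = 100 × (5856.2 − 6016.0) / 6016.0 = -2.66%.
R = 1.90 + 0.20 + 0.5 × (0.20 − 2.40) + 0.5 × (-2.66)
   = 1.90 + 0.2 − 1.1 − 1.33 = -0.33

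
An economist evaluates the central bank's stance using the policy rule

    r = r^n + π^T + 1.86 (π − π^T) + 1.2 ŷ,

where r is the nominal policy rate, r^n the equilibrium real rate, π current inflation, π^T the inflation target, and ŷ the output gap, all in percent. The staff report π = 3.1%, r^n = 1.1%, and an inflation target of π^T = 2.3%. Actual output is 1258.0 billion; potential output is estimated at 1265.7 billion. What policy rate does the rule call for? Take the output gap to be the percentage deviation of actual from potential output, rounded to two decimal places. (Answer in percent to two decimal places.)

Output gap = 100 × (1258.0 − 1265.7) / 1265.7 = -0.61%.
r = 1.10 + 2.30 + 1.86 × (3.10 − 2.30) + 1.2 × (-0.61)
   = 1.10 + 2.3 + 1.488 − 0.732 = 4.16

4.16%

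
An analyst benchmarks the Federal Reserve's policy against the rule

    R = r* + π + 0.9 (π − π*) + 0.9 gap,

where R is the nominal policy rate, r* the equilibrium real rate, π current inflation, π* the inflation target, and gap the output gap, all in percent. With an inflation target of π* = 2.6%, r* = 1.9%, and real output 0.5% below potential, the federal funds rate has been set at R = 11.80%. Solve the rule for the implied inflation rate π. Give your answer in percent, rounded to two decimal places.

Output 0.5% below potential → gap = -0.5.
Collecting π: R = r* + (1 + 0.9) π − 0.9 π* + 0.9 gap
1.9 π = 11.80 − 1.9 + 0.9 × 2.6 − 0.9 × (-0.5) = 12.69
π = 12.69 / 1.9 = 6.68

6.68%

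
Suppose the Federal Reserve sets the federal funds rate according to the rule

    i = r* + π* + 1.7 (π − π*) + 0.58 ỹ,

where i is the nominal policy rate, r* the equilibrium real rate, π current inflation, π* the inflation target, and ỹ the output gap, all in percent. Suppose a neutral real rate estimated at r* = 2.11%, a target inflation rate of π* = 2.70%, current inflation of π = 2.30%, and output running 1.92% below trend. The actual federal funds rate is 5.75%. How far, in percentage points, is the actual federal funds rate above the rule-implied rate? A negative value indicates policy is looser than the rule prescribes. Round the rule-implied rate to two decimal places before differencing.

2.73 pp

Output 1.92% below potential → ỹ = -1.92.
i = 2.11 + 2.70 + 1.7 × (2.30 − 2.70) + 0.58 × (-1.92)
   = 2.11 + 2.7 − 0.68 − 1.1136 = 3.02
Deviation = 5.75 − 3.02 = 2.73 pp.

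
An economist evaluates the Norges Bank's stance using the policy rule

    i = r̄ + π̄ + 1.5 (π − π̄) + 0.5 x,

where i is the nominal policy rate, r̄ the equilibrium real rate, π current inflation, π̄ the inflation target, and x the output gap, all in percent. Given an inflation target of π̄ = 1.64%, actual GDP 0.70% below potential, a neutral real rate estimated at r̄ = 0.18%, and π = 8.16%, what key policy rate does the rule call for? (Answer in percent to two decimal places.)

11.25%

Output 0.70% below potential → x = -0.70.
i = 0.18 + 1.64 + 1.5 × (8.16 − 1.64) + 0.5 × (-0.70)
   = 0.18 + 1.64 + 9.78 − 0.35 = 11.25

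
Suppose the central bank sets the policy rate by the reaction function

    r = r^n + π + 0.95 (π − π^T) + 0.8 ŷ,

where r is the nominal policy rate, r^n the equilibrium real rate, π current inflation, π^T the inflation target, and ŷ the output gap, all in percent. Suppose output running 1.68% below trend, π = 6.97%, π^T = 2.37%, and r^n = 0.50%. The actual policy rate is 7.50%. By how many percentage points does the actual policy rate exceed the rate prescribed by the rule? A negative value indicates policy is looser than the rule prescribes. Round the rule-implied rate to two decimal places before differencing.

-3.00 pp

Output 1.68% below potential → ŷ = -1.68.
r = 0.50 + 6.97 + 0.95 × (6.97 − 2.37) + 0.8 × (-1.68)
   = 0.50 + 6.97 + 4.37 − 1.344 = 10.50
Deviation = 7.50 − 10.50 = -3.00 pp.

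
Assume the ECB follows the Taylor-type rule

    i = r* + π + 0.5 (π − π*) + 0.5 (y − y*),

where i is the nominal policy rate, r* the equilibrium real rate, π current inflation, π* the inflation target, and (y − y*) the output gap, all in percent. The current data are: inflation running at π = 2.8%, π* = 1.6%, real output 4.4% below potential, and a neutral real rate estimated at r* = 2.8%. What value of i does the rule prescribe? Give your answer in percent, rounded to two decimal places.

Output 4.4% below potential → (y − y*) = -4.4.
i = 2.8 + 2.8 + 0.5 × (2.8 − 1.6) + 0.5 × (-4.4)
   = 2.8 + 2.8 + 0.6 − 2.2 = 4.00

4.00%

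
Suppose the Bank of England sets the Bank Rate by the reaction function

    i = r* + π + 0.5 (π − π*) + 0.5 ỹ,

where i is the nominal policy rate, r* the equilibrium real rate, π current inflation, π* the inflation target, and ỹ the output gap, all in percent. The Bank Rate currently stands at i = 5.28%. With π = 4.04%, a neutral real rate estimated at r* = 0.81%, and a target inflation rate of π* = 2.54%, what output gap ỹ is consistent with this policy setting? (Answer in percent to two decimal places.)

-0.64%

0.5 ỹ = 5.28 − 0.81 − 4.04 − 0.5 × (4.04 − 2.54) = -0.32
ỹ = -0.32 / 0.5 = -0.64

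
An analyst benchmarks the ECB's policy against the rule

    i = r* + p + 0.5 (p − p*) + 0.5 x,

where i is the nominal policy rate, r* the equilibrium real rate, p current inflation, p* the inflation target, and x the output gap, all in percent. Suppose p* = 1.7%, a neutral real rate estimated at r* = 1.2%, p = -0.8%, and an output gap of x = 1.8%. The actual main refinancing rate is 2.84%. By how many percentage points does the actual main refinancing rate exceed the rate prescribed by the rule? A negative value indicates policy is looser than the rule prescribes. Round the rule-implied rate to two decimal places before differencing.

i = 1.2 + (-0.8) + 0.5 × (-0.8 − 1.7) + 0.5 × 1.8
   = 1.2 − 0.8 − 1.25 + 0.9 = 0.05
Deviation = 2.84 − 0.05 = 2.79 pp.

2.79 pp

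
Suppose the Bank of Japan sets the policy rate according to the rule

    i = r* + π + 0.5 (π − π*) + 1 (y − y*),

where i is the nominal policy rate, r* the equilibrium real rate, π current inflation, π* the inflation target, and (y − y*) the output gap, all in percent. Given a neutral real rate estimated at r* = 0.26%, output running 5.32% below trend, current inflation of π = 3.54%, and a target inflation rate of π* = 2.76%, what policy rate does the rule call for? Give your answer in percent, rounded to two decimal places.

Output 5.32% below potential → (y − y*) = -5.32.
i = 0.26 + 3.54 + 0.5 × (3.54 − 2.76) + 1 × (-5.32)
   = 0.26 + 3.54 + 0.39 − 5.32 = -1.13

-1.13%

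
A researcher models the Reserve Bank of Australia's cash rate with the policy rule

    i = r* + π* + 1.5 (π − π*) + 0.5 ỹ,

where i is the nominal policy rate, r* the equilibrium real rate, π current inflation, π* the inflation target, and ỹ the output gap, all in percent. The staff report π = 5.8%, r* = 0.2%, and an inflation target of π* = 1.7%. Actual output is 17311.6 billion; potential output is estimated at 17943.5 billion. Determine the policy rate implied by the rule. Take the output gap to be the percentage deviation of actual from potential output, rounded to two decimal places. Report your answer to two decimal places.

6.29%

Output gap = 100 × (17311.6 − 17943.5) / 17943.5 = -3.52%.
i = 0.20 + 1.70 + 1.5 × (5.80 − 1.70) + 0.5 × (-3.52)
   = 0.20 + 1.7 + 6.15 − 1.76 = 6.29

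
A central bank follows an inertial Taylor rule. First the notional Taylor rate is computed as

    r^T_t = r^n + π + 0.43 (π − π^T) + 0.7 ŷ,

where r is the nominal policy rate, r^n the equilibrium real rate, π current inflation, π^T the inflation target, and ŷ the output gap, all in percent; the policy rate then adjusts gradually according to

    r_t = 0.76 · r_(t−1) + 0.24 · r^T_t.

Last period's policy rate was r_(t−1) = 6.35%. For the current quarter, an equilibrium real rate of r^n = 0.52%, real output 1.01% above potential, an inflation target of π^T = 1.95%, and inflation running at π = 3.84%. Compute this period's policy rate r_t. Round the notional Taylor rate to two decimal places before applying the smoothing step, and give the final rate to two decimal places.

Output 1.01% above potential → ŷ = 1.01.
r^T_t = 0.52 + 3.84 + 0.43 × (3.84 − 1.95) + 0.7 × 1.01
   = 0.52 + 3.84 + 0.8127 + 0.707 = 5.88
r_t = 0.76 × 6.35 + 0.24 × 5.88 = 4.826 + 1.4112 = 6.24

6.24%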